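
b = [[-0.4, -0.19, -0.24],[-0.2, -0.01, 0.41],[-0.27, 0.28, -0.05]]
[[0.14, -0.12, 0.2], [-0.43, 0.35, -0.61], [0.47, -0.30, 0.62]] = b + [[0.54,0.07,0.44], [-0.23,0.36,-1.02], [0.74,-0.58,0.67]]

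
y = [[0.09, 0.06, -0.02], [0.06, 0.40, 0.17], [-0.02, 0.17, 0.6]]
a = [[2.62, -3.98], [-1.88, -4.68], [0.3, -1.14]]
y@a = [[0.12, -0.62], [-0.54, -2.30], [-0.19, -1.4]]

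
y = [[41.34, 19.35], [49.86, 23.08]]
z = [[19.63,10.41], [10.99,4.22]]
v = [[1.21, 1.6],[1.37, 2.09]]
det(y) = -10.66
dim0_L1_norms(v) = [2.58, 3.69]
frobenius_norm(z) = 25.15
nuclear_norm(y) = 71.58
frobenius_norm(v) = 3.20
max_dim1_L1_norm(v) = 3.46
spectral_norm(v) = 3.20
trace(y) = 64.42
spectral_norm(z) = 25.11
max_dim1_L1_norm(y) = 72.94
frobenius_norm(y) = 71.43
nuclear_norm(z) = 26.37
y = v @ z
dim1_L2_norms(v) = [2.01, 2.5]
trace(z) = 23.85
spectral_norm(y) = 71.43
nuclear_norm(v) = 3.31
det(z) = -31.57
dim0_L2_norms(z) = [22.5, 11.23]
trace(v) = 3.30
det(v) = 0.34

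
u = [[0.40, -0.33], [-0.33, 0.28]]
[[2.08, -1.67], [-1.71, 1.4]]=u @ [[5.32, -2.65], [0.16, 1.86]]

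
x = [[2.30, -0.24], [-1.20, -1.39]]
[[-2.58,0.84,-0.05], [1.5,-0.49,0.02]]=x@ [[-1.13, 0.37, -0.02], [-0.1, 0.03, 0.00]]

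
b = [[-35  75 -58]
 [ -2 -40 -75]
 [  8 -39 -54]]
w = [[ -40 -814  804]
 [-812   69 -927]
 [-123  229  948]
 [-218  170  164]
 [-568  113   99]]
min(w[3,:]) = -218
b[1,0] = -2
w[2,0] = -123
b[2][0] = 8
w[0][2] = 804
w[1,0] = -812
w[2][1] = 229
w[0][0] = -40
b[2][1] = -39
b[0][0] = -35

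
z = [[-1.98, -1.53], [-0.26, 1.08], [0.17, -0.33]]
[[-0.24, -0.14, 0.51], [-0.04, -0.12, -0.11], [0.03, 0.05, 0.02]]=z @ [[0.13,0.13,-0.15], [-0.01,-0.08,-0.14]]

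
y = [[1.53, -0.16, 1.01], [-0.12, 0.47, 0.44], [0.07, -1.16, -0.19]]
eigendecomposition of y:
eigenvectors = [[0.99+0.00j, (-0.42-0.25j), (-0.42+0.25j)], [-0.07+0.00j, -0.20-0.44j, -0.20+0.44j], [0.08+0.00j, 0.73+0.00j, (0.73-0j)]]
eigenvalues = [(1.63+0j), (0.09+0.67j), (0.09-0.67j)]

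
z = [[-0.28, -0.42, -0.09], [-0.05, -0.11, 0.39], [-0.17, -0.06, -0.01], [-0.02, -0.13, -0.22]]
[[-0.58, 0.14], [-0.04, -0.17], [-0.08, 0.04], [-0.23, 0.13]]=z @[[-0.01, -0.19],[1.33, -0.11],[0.28, -0.50]]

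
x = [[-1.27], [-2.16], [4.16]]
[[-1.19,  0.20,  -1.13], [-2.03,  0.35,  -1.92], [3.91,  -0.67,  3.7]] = x @ [[0.94, -0.16, 0.89]]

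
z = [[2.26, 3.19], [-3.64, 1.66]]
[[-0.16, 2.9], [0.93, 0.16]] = z @ [[-0.21, 0.28], [0.1, 0.71]]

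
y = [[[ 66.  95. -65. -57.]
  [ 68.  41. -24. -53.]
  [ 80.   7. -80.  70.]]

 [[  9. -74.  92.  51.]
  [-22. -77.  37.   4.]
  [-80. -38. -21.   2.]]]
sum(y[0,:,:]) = 148.0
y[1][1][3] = 4.0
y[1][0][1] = -74.0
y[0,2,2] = -80.0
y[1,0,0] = 9.0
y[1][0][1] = -74.0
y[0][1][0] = 68.0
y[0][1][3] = -53.0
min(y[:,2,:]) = -80.0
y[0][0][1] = 95.0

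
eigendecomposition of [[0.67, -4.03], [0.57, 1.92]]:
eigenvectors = [[(0.94+0j), 0.94-0.00j], [(-0.15-0.32j), -0.15+0.32j]]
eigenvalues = [(1.3+1.38j), (1.3-1.38j)]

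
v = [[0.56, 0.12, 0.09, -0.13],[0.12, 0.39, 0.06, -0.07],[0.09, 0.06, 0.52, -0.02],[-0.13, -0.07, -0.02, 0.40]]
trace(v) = 1.87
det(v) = 0.04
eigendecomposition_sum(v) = [[0.39, 0.21, 0.23, -0.20], [0.21, 0.11, 0.12, -0.11], [0.23, 0.12, 0.14, -0.12], [-0.20, -0.11, -0.12, 0.11]] + [[0.04,  0.01,  -0.13,  -0.05], [0.01,  0.00,  -0.03,  -0.01], [-0.13,  -0.03,  0.37,  0.15], [-0.05,  -0.01,  0.15,  0.06]] + [[0.12, -0.14, -0.00, 0.08], [-0.14, 0.16, 0.0, -0.09], [-0.00, 0.0, 0.0, -0.0], [0.08, -0.09, -0.00, 0.05]] + [[0.01,0.03,-0.01,0.04], [0.03,0.11,-0.03,0.14], [-0.01,-0.03,0.01,-0.04], [0.04,0.14,-0.04,0.18]]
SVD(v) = [[-0.72, 0.3, -0.6, 0.18], [-0.39, 0.08, 0.7, 0.60], [-0.43, -0.89, 0.02, -0.18], [0.38, -0.35, -0.40, 0.76]] @ diag([0.7453600209649414, 0.4764629421954945, 0.32932150602230953, 0.318855530817255]) @ [[-0.72,-0.39,-0.43,0.38], [0.3,0.08,-0.89,-0.35], [-0.6,0.70,0.02,-0.4], [0.18,0.6,-0.18,0.76]]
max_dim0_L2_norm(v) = 0.59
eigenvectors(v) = [[-0.72, -0.3, -0.60, 0.18], [-0.39, -0.08, 0.7, 0.60], [-0.43, 0.89, 0.02, -0.18], [0.38, 0.35, -0.4, 0.76]]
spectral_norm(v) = 0.75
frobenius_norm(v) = 1.00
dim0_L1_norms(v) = [0.9, 0.64, 0.69, 0.62]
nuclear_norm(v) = 1.87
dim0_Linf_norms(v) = [0.56, 0.39, 0.52, 0.4]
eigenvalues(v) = [0.75, 0.48, 0.33, 0.32]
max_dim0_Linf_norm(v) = 0.56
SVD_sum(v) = [[0.39, 0.21, 0.23, -0.20], [0.21, 0.11, 0.12, -0.11], [0.23, 0.12, 0.14, -0.12], [-0.20, -0.11, -0.12, 0.11]] + [[0.04, 0.01, -0.13, -0.05],[0.01, 0.00, -0.03, -0.01],[-0.13, -0.03, 0.37, 0.15],[-0.05, -0.01, 0.15, 0.06]] + [[0.12,-0.14,-0.00,0.08],[-0.14,0.16,0.00,-0.09],[-0.0,0.0,0.0,-0.0],[0.08,-0.09,-0.00,0.05]] + [[0.01,  0.03,  -0.01,  0.04],[0.03,  0.11,  -0.03,  0.14],[-0.01,  -0.03,  0.01,  -0.04],[0.04,  0.14,  -0.04,  0.18]]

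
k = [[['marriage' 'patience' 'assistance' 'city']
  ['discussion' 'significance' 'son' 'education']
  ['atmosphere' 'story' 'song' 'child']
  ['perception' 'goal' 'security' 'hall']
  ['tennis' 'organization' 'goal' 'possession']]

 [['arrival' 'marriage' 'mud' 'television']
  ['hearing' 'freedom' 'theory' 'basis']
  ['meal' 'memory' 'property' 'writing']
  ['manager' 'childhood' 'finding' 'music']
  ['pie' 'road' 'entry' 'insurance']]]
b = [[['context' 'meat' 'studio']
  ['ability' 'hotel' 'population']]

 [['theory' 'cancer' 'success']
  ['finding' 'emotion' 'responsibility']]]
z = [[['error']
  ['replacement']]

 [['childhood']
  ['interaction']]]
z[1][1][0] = 'interaction'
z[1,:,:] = [['childhood'], ['interaction']]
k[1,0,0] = 'arrival'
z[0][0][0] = 'error'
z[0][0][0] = 'error'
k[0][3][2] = 'security'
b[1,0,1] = 'cancer'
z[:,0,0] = ['error', 'childhood']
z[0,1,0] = 'replacement'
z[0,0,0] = 'error'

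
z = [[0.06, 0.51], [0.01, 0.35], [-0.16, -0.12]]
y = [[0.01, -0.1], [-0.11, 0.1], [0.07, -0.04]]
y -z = [[-0.05,  -0.61], [-0.12,  -0.25], [0.23,  0.08]]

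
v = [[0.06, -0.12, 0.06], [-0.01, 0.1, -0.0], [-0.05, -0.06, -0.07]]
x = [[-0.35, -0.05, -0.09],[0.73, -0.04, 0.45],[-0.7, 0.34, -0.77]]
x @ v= [[-0.02, 0.04, -0.01],[0.02, -0.12, 0.01],[-0.01, 0.16, 0.01]]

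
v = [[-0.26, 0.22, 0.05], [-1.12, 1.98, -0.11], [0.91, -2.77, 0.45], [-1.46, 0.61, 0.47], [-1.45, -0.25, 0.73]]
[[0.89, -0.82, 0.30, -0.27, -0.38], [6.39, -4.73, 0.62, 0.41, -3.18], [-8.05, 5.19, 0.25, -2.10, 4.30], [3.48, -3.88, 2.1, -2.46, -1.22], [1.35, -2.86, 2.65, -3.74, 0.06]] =v@[[-1.4, 1.97, -2.39, 2.58, 0.22], [2.43, -1.3, -1.12, 1.70, -1.48], [-0.1, -0.45, -1.5, 0.58, 0.01]]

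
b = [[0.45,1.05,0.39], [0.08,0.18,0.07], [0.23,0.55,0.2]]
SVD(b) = [[-0.88,-0.29,-0.38],  [-0.15,-0.59,0.8],  [-0.46,0.76,0.47]] @ diag([1.3770086722878954, 0.006834470162180188, 0.0006375433544429228]) @ [[-0.37, -0.87, -0.32], [-0.67, 0.49, -0.56], [-0.65, -0.01, 0.76]]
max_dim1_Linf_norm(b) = 1.05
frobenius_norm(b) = 1.38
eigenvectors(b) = [[-0.88, -0.71, 0.26], [-0.16, 0.04, -0.43], [-0.45, 0.70, 0.86]]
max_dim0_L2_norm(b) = 1.2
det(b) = -0.00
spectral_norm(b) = 1.38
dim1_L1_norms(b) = [1.89, 0.33, 0.98]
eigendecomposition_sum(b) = [[0.45, 1.05, 0.39], [0.08, 0.19, 0.07], [0.23, 0.54, 0.20]] + [[0.00, -0.00, -0.0], [-0.00, 0.0, 0.00], [-0.00, 0.0, 0.00]] + [[-0.00, 0.0, -0.0], [0.00, -0.01, 0.0], [-0.00, 0.01, -0.0]]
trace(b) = 0.83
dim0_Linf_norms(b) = [0.45, 1.05, 0.39]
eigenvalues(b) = [0.84, 0.0, -0.01]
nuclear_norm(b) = 1.38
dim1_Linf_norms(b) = [1.05, 0.18, 0.55]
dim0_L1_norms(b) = [0.76, 1.78, 0.66]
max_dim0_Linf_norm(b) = 1.05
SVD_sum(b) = [[0.45, 1.05, 0.39], [0.08, 0.18, 0.07], [0.23, 0.55, 0.2]] + [[0.0,-0.0,0.0], [0.0,-0.00,0.0], [-0.0,0.00,-0.00]] + [[0.0, 0.00, -0.0], [-0.00, -0.00, 0.00], [-0.0, -0.00, 0.00]]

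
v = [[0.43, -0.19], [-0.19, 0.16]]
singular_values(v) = [0.53, 0.06]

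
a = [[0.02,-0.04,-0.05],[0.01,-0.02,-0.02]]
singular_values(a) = [0.07, 0.0]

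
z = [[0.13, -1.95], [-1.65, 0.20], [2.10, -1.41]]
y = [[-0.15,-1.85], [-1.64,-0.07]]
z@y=[[3.18, -0.10], [-0.08, 3.04], [2.00, -3.79]]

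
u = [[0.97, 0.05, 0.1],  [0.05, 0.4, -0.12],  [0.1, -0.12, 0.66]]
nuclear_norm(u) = 2.03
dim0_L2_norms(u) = [0.98, 0.42, 0.68]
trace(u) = 2.03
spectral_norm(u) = 1.00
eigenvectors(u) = [[-0.96, -0.13, -0.24], [-0.03, 0.91, -0.41], [-0.27, 0.39, 0.88]]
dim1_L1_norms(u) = [1.12, 0.57, 0.88]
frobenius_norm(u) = 1.26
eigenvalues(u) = [1.0, 0.34, 0.69]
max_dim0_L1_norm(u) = 1.12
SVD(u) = [[-0.96, 0.24, 0.13], [-0.03, 0.41, -0.91], [-0.27, -0.88, -0.39]] @ diag([0.9998147428921964, 0.6883404971039581, 0.34184476000384517]) @ [[-0.96, -0.03, -0.27], [0.24, 0.41, -0.88], [0.13, -0.91, -0.39]]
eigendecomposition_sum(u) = [[0.92, 0.02, 0.26], [0.02, 0.0, 0.01], [0.26, 0.01, 0.08]] + [[0.01, -0.04, -0.02], [-0.04, 0.28, 0.12], [-0.02, 0.12, 0.05]] + [[0.04, 0.07, -0.15], [0.07, 0.11, -0.25], [-0.15, -0.25, 0.53]]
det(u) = 0.24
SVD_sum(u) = [[0.92, 0.02, 0.26], [0.02, 0.00, 0.01], [0.26, 0.01, 0.08]] + [[0.04, 0.07, -0.15], [0.07, 0.11, -0.25], [-0.15, -0.25, 0.53]] + [[0.01, -0.04, -0.02],  [-0.04, 0.28, 0.12],  [-0.02, 0.12, 0.05]]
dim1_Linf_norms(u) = [0.97, 0.4, 0.66]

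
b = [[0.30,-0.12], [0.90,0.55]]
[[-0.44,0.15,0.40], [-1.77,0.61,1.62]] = b @ [[-1.66, 0.57, 1.51],[-0.51, 0.18, 0.47]]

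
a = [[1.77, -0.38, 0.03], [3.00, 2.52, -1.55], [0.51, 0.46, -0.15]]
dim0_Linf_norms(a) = [3.0, 2.52, 1.55]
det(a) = 0.73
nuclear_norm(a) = 5.97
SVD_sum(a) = [[0.89, 0.62, -0.39], [3.24, 2.26, -1.42], [0.53, 0.37, -0.23]] + [[0.88,  -1.00,  0.42], [-0.24,  0.27,  -0.11], [-0.03,  0.04,  -0.02]] + [[-0.0, -0.00, -0.0], [-0.0, -0.01, -0.02], [0.01, 0.05, 0.1]]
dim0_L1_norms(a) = [5.28, 3.36, 1.73]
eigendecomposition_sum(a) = [[0.88+0.73j,(-0.19+0.41j),(0.01-0.29j)], [1.50-2.92j,1.27+0.27j,-0.82+0.16j], [(0.25-0.57j),0.24+0.04j,-0.15+0.04j]] + [[(0.88-0.73j), (-0.19-0.41j), (0.01+0.29j)], [(1.5+2.92j), (1.27-0.27j), (-0.82-0.16j)], [0.25+0.57j, 0.24-0.04j, -0.15-0.04j]] + [[-0j,(-0+0j),0.02+0.00j],[0.00-0.00j,(-0.02+0j),(0.08+0j)],[(0.01-0j),(-0.03+0j),0.16+0.00j]]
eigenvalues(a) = [(2+1.04j), (2-1.04j), (0.14+0j)]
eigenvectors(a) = [[(-0.07+0.32j), -0.07-0.32j, (0.09+0j)], [0.93+0.00j, 0.93-0.00j, 0.46+0.00j], [(0.18-0.01j), (0.18+0.01j), 0.88+0.00j]]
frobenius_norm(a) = 4.64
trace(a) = 4.14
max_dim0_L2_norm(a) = 3.52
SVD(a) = [[-0.26, 0.97, -0.01], [-0.95, -0.26, -0.16], [-0.16, -0.04, 0.99]] @ diag([4.4062970263031245, 1.4480778343590697, 0.11365342770984517]) @ [[-0.77, -0.54, 0.34], [0.63, -0.72, 0.30], [0.08, 0.45, 0.89]]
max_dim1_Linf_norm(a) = 3.0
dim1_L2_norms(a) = [1.81, 4.21, 0.7]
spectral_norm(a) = 4.41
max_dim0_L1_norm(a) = 5.28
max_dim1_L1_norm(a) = 7.07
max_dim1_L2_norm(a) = 4.21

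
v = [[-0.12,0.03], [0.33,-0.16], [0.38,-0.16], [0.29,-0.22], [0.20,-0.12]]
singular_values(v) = [0.71, 0.08]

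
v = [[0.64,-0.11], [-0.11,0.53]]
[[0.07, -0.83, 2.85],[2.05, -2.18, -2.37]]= v@[[0.8, -2.07, 3.83], [4.04, -4.54, -3.67]]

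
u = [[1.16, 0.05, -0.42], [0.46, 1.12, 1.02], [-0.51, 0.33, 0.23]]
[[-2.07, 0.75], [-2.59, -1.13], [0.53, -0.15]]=u@[[-1.94, -0.08],[-1.02, 0.77],[-0.54, -1.92]]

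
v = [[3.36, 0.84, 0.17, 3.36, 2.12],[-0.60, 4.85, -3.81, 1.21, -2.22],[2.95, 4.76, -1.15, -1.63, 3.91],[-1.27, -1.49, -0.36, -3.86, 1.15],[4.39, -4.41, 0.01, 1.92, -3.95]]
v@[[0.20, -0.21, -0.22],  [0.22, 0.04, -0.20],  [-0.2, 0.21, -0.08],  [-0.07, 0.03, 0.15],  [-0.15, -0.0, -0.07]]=[[0.27, -0.54, -0.57],[1.96, -0.44, -0.2],[1.39, -0.72, -2.03],[-0.41, 0.02, -0.05],[0.36, -1.04, 0.48]]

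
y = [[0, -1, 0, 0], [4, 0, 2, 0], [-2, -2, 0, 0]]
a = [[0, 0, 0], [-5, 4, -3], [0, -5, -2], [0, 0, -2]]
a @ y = [[0, 0, 0, 0], [22, 11, 8, 0], [-16, 4, -10, 0], [4, 4, 0, 0]]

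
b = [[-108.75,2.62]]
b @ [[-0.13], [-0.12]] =[[13.82]]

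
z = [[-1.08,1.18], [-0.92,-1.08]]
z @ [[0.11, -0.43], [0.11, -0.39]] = [[0.01, 0.00], [-0.22, 0.82]]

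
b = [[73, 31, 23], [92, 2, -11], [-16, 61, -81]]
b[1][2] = -11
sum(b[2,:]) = -36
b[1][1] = 2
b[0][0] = 73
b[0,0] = 73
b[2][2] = -81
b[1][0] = 92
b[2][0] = -16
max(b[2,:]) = 61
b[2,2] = -81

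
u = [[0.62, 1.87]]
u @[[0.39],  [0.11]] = [[0.45]]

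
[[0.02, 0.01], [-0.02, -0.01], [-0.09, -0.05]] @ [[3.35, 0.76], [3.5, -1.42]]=[[0.1, 0.0], [-0.10, -0.0], [-0.48, 0.0]]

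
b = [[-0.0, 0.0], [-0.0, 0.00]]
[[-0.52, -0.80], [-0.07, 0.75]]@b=[[0.0, 0.00], [0.0, 0.00]]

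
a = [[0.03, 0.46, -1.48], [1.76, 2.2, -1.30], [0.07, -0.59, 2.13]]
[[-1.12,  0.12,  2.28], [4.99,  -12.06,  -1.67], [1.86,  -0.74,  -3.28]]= a@[[0.15, -1.64, 3.27], [3.18, -5.19, -5.2], [1.75, -1.73, -3.09]]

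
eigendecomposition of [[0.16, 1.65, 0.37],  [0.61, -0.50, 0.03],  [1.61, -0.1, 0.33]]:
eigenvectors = [[-0.53, -0.64, -0.21],[-0.19, 0.44, -0.2],[-0.83, 0.64, 0.96]]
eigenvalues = [1.33, -1.34, 0.0]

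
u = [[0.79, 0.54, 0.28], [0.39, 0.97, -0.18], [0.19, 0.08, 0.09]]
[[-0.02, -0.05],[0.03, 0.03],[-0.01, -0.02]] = u @ [[-0.00, -0.01], [0.01, 0.01], [-0.09, -0.16]]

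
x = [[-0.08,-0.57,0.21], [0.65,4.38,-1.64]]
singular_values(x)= [4.76, 0.01]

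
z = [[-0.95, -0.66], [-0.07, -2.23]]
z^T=[[-0.95, -0.07],  [-0.66, -2.23]]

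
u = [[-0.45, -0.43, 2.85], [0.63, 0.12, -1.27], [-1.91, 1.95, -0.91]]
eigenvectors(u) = [[(-0.67+0j), (-0.67-0j), (0.61+0j)], [0.32+0.10j, (0.32-0.1j), (0.75+0j)], [0.11-0.66j, 0.11+0.66j, 0.25+0.00j]]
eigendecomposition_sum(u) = [[-0.25+1.03j,-0.27-0.92j,(1.42+0.22j)], [0.28-0.45j,-0.01+0.48j,-0.65-0.32j], [-0.97-0.42j,0.95-0.11j,-0.46+1.35j]] + [[-0.25-1.03j, -0.27+0.92j, (1.42-0.22j)], [(0.28+0.45j), (-0.01-0.48j), (-0.65+0.32j)], [(-0.97+0.42j), (0.95+0.11j), (-0.46-1.35j)]] + [[(0.06+0j), 0.12-0.00j, 0.02-0.00j], [0.07+0.00j, 0.14-0.00j, 0.02-0.00j], [0.02+0.00j, 0.05-0.00j, 0.01-0.00j]]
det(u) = 1.80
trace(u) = -1.24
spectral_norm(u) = 3.46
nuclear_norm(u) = 6.27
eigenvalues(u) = [(-0.72+2.87j), (-0.72-2.87j), (0.21+0j)]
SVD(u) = [[0.77, 0.45, -0.45], [-0.32, -0.34, -0.88], [-0.55, 0.82, -0.12]] @ diag([3.4607730120302667, 2.6069259571763883, 0.19946732314572377]) @ [[0.15, -0.42, 0.90], [-0.76, 0.53, 0.37], [-0.63, -0.74, -0.24]]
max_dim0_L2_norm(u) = 3.25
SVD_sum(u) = [[0.39, -1.12, 2.39], [-0.16, 0.46, -0.98], [-0.28, 0.8, -1.71]] + [[-0.90,0.62,0.44],  [0.68,-0.47,-0.33],  [-1.64,1.13,0.8]] + [[0.06, 0.07, 0.02], [0.11, 0.13, 0.04], [0.02, 0.02, 0.01]]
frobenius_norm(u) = 4.34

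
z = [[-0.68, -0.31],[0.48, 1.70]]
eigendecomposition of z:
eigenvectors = [[-0.98, 0.13], [0.2, -0.99]]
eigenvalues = [-0.62, 1.64]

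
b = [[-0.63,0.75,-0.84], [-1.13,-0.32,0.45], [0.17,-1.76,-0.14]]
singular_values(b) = [1.98, 1.28, 0.91]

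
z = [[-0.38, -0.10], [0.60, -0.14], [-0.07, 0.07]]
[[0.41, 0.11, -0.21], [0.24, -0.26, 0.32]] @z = [[-0.08, -0.07], [-0.27, 0.03]]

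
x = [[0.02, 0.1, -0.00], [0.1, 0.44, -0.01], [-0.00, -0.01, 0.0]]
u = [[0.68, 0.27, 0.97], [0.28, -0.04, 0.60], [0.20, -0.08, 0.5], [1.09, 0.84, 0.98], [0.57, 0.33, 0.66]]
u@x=[[0.04, 0.18, -0.00], [0.00, 0.00, 0.0], [-0.0, -0.02, 0.0], [0.11, 0.47, -0.01], [0.04, 0.20, -0.0]]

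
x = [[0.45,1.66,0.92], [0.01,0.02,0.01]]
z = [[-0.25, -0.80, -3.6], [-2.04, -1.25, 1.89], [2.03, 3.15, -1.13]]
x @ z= [[-1.63, 0.46, 0.48], [-0.02, -0.00, -0.01]]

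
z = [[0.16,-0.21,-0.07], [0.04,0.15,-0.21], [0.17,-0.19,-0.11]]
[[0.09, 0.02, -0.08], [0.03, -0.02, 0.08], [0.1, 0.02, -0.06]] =z@[[0.21, 0.07, -0.27], [-0.21, -0.08, 0.24], [-0.23, 0.06, -0.25]]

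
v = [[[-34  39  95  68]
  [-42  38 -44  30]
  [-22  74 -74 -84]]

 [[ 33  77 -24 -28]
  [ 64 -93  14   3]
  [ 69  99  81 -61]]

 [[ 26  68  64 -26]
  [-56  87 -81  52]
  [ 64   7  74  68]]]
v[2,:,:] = [[26, 68, 64, -26], [-56, 87, -81, 52], [64, 7, 74, 68]]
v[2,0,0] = 26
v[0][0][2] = 95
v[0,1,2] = -44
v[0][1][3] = 30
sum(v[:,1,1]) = 32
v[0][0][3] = 68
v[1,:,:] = [[33, 77, -24, -28], [64, -93, 14, 3], [69, 99, 81, -61]]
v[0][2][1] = 74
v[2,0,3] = -26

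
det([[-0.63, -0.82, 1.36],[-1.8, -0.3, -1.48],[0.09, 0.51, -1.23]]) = 0.005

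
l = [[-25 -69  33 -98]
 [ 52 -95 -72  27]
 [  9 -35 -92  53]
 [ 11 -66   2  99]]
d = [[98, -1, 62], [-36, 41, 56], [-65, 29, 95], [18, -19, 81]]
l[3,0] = 11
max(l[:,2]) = 33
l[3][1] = -66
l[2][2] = -92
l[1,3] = 27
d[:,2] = [62, 56, 95, 81]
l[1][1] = -95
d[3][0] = 18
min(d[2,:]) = -65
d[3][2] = 81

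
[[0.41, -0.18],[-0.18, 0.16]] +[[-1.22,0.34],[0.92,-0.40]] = [[-0.81, 0.16], [0.74, -0.24]]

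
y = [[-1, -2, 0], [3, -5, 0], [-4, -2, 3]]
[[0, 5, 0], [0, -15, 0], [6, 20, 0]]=y @ [[0, -5, 0], [0, 0, 0], [2, 0, 0]]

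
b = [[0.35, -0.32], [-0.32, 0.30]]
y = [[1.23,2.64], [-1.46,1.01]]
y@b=[[-0.41, 0.40], [-0.83, 0.77]]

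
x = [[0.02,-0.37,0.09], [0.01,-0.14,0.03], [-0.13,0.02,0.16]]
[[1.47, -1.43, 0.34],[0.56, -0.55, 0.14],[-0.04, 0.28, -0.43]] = x @ [[0.05, 1.4, 0.49],  [-3.92, 4.49, -1.4],  [0.25, 2.31, -2.14]]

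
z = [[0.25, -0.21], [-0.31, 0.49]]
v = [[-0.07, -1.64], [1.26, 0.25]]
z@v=[[-0.28, -0.46], [0.64, 0.63]]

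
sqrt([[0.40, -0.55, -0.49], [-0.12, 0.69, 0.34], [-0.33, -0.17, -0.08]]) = [[0.55+0.14j,(-0.42+0.12j),-0.42+0.20j], [-0.04-0.08j,0.84-0.07j,(0.28-0.12j)], [(-0.34+0.26j),(-0.22+0.23j),0.11+0.39j]]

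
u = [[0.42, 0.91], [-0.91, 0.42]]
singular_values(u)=[1.0, 1.0]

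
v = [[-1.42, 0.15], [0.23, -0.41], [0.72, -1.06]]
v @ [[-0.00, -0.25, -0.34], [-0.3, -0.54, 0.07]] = [[-0.04,0.27,0.49], [0.12,0.16,-0.11], [0.32,0.39,-0.32]]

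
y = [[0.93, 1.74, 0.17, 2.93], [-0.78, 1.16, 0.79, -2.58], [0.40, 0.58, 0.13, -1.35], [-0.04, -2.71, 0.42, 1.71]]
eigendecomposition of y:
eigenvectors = [[(0.21+0j), 0.78+0.00j, 0.78-0.00j, 0.82+0.00j], [(-0.67+0j), (-0.19+0.29j), (-0.19-0.29j), 0.06+0.00j], [(-0.29+0j), -0.25-0.29j, (-0.25+0.29j), (0.57+0j)], [0.65+0.00j, (-0.29+0.21j), (-0.29-0.21j), -0.07+0.00j]]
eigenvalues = [(4.28+0j), (-0.64+1.39j), (-0.64-1.39j), (0.92+0j)]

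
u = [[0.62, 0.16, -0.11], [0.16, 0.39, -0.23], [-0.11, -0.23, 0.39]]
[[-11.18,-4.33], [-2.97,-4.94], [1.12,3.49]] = u @ [[-18.08, -4.1], [-2.31, -9.79], [-3.59, 2.01]]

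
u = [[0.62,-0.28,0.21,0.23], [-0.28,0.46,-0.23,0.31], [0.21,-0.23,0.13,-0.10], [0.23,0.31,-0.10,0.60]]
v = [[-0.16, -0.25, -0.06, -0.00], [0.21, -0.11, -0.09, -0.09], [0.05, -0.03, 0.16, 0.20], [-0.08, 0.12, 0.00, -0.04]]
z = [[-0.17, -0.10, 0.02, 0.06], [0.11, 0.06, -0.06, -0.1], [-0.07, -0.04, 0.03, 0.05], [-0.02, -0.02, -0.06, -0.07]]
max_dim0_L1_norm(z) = 0.37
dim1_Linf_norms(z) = [0.17, 0.11, 0.07, 0.07]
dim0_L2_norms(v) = [0.28, 0.3, 0.19, 0.22]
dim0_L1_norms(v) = [0.5, 0.51, 0.31, 0.33]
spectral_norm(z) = 0.28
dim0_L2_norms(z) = [0.22, 0.12, 0.09, 0.14]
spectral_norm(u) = 0.96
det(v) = -0.00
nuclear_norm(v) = 0.88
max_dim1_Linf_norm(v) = 0.25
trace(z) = -0.15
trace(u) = 1.81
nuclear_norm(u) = 1.82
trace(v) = -0.15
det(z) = 0.00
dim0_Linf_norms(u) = [0.62, 0.46, 0.23, 0.6]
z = u @ v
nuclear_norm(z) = 0.40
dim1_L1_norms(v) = [0.47, 0.5, 0.44, 0.24]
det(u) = -0.00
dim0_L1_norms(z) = [0.37, 0.22, 0.17, 0.28]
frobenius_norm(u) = 1.28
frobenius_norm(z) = 0.30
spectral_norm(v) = 0.32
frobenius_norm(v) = 0.51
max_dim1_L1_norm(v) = 0.5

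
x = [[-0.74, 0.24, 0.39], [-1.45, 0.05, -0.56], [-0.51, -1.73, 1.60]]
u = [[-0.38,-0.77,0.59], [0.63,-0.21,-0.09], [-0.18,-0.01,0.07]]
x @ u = [[0.36,0.52,-0.43], [0.68,1.11,-0.90], [-1.18,0.74,-0.03]]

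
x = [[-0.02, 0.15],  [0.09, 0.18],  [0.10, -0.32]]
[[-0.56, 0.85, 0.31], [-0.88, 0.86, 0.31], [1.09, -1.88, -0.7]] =x @ [[-1.83, -1.40, -0.61],[-3.99, 5.45, 2.01]]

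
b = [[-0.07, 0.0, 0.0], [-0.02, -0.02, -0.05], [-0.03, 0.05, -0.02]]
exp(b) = [[0.93, 0.00, 0.00], [-0.02, 0.98, -0.05], [-0.03, 0.05, 0.98]]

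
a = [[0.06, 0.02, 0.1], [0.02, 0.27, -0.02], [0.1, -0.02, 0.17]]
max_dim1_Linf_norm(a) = 0.27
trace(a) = 0.50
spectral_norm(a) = 0.27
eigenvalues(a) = [-0.0, 0.23, 0.27]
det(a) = -0.00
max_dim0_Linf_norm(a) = 0.27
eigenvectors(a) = [[-0.85, 0.52, -0.01], [0.1, 0.15, -0.98], [0.51, 0.84, 0.18]]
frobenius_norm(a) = 0.36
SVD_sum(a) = [[0.00, 0.00, -0.0], [0.00, 0.26, -0.05], [-0.00, -0.05, 0.01]] + [[0.06, 0.02, 0.1], [0.02, 0.01, 0.03], [0.10, 0.03, 0.16]] + [[-0.00, 0.0, 0.0],[0.00, -0.0, -0.00],[0.00, -0.00, -0.0]]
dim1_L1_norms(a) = [0.18, 0.31, 0.29]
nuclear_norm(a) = 0.50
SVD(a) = [[0.01, 0.52, 0.85], [0.98, 0.15, -0.10], [-0.18, 0.84, -0.51]] @ diag([0.2738561707897818, 0.22803339070781867, 0.001889561497600429]) @ [[0.01, 0.98, -0.18], [0.52, 0.15, 0.84], [-0.85, 0.10, 0.51]]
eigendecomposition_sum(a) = [[-0.00, 0.0, 0.00], [0.00, -0.00, -0.00], [0.00, -0.00, -0.00]] + [[0.06, 0.02, 0.1], [0.02, 0.01, 0.03], [0.10, 0.03, 0.16]] + [[0.00, 0.00, -0.00], [0.00, 0.26, -0.05], [-0.00, -0.05, 0.01]]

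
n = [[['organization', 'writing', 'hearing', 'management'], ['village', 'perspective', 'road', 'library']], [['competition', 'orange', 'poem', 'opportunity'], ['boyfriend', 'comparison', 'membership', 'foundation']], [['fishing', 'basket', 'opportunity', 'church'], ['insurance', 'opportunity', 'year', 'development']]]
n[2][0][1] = 'basket'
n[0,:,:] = [['organization', 'writing', 'hearing', 'management'], ['village', 'perspective', 'road', 'library']]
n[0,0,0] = 'organization'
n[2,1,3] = 'development'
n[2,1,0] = 'insurance'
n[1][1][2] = 'membership'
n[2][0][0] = 'fishing'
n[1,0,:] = ['competition', 'orange', 'poem', 'opportunity']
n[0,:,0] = ['organization', 'village']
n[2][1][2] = 'year'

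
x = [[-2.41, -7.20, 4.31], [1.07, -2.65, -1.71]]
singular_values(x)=[8.8, 3.14]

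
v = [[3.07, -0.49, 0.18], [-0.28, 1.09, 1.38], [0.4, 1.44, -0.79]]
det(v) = -9.057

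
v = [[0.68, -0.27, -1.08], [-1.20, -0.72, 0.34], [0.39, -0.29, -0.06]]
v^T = [[0.68, -1.2, 0.39],  [-0.27, -0.72, -0.29],  [-1.08, 0.34, -0.06]]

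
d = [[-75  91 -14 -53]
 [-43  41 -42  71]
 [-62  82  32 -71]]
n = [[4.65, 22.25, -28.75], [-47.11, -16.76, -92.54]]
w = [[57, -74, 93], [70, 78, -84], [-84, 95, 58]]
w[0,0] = 57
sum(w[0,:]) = 76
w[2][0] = -84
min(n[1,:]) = -92.54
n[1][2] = -92.54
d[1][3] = 71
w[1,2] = -84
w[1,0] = 70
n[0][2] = -28.75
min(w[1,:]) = -84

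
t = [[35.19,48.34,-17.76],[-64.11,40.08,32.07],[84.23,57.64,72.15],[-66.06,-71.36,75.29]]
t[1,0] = -64.11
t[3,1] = -71.36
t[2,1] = 57.64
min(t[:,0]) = -66.06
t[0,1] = 48.34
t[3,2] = 75.29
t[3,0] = -66.06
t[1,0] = -64.11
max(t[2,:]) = 84.23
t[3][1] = -71.36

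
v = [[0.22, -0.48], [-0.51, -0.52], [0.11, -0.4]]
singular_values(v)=[0.83, 0.53]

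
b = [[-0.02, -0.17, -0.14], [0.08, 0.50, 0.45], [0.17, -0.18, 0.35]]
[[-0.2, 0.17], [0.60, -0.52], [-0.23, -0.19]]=b @ [[-0.45, -0.56], [1.13, -0.49], [0.15, -0.51]]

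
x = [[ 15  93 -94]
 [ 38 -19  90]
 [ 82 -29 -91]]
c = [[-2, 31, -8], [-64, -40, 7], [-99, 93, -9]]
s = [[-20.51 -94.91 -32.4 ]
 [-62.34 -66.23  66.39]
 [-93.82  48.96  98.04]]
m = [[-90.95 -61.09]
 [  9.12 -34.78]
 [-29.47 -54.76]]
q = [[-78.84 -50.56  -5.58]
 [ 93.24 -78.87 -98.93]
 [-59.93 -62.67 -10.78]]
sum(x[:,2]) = -95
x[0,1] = 93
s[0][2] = -32.4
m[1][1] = -34.78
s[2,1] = 48.96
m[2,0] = -29.47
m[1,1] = -34.78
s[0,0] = -20.51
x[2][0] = 82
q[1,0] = 93.24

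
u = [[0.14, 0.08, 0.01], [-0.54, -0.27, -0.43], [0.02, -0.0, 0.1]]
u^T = [[0.14, -0.54, 0.02], [0.08, -0.27, -0.00], [0.01, -0.43, 0.1]]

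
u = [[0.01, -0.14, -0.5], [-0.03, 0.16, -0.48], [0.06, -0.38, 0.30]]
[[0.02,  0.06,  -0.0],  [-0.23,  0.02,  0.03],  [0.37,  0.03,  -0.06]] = u @ [[-0.76, 0.19, -0.44], [-0.92, -0.1, 0.07], [0.21, -0.08, -0.02]]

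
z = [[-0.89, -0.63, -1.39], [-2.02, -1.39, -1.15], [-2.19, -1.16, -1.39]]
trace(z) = -3.67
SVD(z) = [[-0.39, 0.9, -0.18], [-0.63, -0.4, -0.66], [-0.67, -0.15, 0.73]] @ diag([4.243013552632591, 0.6941313804820576, 0.21193777107025488]) @ [[0.73, 0.45, 0.52], [0.47, 0.23, -0.85], [-0.50, 0.86, -0.04]]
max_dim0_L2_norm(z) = 3.11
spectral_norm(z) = 4.24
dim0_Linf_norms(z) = [2.19, 1.39, 1.39]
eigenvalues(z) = [-3.95, 0.56, -0.28]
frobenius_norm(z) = 4.30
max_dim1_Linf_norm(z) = 2.19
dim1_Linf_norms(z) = [1.39, 2.02, 2.19]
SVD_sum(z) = [[-1.20, -0.74, -0.86], [-1.96, -1.21, -1.39], [-2.07, -1.27, -1.47]] + [[0.29, 0.14, -0.54], [-0.13, -0.06, 0.24], [-0.05, -0.02, 0.09]] + [[0.02, -0.03, 0.0], [0.07, -0.12, 0.01], [-0.08, 0.13, -0.01]]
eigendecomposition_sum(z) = [[-1.24, -0.77, -1.02],[-1.84, -1.14, -1.51],[-1.9, -1.18, -1.56]] + [[0.36, 0.06, -0.29], [-0.21, -0.03, 0.17], [-0.28, -0.04, 0.23]] + [[-0.01, 0.08, -0.07], [0.03, -0.22, 0.19], [-0.01, 0.06, -0.06]]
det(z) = 0.62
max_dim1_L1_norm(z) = 4.74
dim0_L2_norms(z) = [3.11, 1.92, 2.28]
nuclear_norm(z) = 5.15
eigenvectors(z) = [[0.43, 0.72, 0.35], [0.63, -0.41, -0.9], [0.65, -0.56, 0.26]]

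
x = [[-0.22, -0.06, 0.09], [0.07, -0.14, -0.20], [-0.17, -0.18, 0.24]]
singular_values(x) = [0.43, 0.22, 0.12]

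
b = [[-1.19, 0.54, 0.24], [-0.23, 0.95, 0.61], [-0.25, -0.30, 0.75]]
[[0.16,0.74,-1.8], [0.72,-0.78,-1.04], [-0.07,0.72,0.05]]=b @ [[0.21, -1.13, 1.13], [0.65, -1.17, -0.88], [0.24, 0.12, 0.09]]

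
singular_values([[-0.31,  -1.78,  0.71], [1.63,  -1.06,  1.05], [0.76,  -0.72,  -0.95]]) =[2.6, 1.52, 1.26]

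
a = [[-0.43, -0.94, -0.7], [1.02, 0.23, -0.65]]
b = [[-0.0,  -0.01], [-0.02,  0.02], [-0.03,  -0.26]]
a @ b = [[0.04, 0.17], [0.01, 0.16]]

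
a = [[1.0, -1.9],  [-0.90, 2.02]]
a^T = [[1.0, -0.9],  [-1.90, 2.02]]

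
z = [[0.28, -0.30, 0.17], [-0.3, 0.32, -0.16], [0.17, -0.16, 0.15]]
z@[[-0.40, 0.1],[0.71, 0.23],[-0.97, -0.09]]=[[-0.49, -0.06], [0.50, 0.06], [-0.33, -0.03]]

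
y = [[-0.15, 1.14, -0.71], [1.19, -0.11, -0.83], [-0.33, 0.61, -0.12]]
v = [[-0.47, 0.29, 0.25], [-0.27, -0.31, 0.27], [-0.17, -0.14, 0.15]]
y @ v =[[-0.12,-0.30,0.16],  [-0.39,0.50,0.14],  [0.01,-0.27,0.06]]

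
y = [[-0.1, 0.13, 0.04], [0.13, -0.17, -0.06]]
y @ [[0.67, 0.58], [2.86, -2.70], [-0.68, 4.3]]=[[0.28,-0.24], [-0.36,0.28]]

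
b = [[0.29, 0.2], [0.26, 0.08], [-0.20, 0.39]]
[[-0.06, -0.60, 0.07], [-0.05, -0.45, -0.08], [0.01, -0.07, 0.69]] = b @ [[-0.17, -1.44, -0.74], [-0.07, -0.92, 1.40]]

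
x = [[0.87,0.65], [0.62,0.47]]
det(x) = 0.01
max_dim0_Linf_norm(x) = 0.87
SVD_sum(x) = [[0.87, 0.65],[0.62, 0.47]] + [[0.0, -0.0],[-0.00, 0.0]]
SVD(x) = [[-0.81, -0.58], [-0.58, 0.81]] @ diag([1.3359193445370026, 0.004416434288587033]) @ [[-0.8,-0.60], [-0.60,0.80]]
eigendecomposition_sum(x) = [[0.87, 0.65], [0.62, 0.47]] + [[0.0, -0.00], [-0.0, 0.0]]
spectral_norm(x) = 1.34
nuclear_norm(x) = 1.34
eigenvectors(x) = [[0.81, -0.60], [0.58, 0.80]]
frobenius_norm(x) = 1.34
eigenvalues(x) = [1.34, 0.0]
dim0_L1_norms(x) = [1.49, 1.12]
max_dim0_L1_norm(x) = 1.49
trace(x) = 1.34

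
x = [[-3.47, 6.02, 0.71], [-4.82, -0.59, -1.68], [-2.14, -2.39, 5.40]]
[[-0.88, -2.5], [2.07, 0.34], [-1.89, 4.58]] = x @[[-0.22, -0.18], [-0.21, -0.58], [-0.53, 0.52]]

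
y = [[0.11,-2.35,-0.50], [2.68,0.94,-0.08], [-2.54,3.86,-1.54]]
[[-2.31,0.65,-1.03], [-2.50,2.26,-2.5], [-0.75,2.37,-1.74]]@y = [[4.1, 2.06, 2.69], [12.13, -1.65, 4.92], [10.69, -2.73, 2.86]]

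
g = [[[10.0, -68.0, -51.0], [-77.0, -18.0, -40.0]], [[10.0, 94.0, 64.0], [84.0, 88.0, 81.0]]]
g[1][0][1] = 94.0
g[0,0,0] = 10.0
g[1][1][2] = 81.0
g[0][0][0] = 10.0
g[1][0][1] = 94.0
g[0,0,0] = 10.0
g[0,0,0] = 10.0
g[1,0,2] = 64.0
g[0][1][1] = -18.0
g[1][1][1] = 88.0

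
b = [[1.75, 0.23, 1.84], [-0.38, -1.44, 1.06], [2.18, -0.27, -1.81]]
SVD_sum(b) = [[0.02, 0.0, -0.02], [-0.83, -0.11, 0.78], [2.02, 0.28, -1.9]] + [[1.74,-0.11,1.83], [0.39,-0.02,0.41], [0.14,-0.01,0.15]] + [[-0.01, 0.34, 0.03], [0.06, -1.3, -0.13], [0.02, -0.54, -0.05]]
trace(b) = -1.50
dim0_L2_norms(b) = [2.82, 1.48, 2.79]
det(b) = 11.40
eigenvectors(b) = [[-0.9, 0.19, 0.14], [-0.03, 0.83, 0.91], [-0.44, -0.52, -0.39]]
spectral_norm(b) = 3.01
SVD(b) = [[-0.01, -0.97, -0.23],[0.38, -0.22, 0.90],[-0.93, -0.08, 0.37]] @ diag([3.0120081947011847, 2.5979293967205823, 1.4569040753282085]) @ [[-0.72, -0.10, 0.68], [-0.69, 0.04, -0.72], [0.04, -0.99, -0.10]]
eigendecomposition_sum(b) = [[2.20,0.06,0.92],[0.07,0.0,0.03],[1.07,0.03,0.45]] + [[-1.11, 1.13, 2.20],[-4.73, 4.81, 9.4],[2.97, -3.02, -5.89]] + [[0.66,-0.96,-1.28], [4.28,-6.25,-8.37], [-1.86,2.72,3.63]]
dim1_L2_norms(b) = [2.55, 1.83, 2.85]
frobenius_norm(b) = 4.24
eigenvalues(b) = [2.65, -2.19, -1.96]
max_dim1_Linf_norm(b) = 2.18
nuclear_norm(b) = 7.07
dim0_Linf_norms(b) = [2.18, 1.44, 1.84]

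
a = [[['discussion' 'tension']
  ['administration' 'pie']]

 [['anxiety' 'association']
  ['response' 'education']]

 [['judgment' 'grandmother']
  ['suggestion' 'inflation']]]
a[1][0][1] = 'association'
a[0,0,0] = 'discussion'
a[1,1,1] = 'education'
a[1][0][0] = 'anxiety'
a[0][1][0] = 'administration'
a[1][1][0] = 'response'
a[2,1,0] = 'suggestion'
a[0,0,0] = 'discussion'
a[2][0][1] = 'grandmother'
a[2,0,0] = 'judgment'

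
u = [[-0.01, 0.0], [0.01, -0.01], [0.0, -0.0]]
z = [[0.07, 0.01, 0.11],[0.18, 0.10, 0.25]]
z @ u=[[-0.0, -0.0], [-0.00, -0.00]]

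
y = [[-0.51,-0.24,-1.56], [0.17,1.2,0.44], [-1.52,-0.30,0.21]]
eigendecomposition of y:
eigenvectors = [[0.78+0.00j, (-0.4-0.07j), (-0.4+0.07j)], [-0.14+0.00j, (0.85+0j), 0.85-0.00j], [(0.61+0j), (0.33+0.09j), 0.33-0.09j]]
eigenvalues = [(-1.68+0j), (1.29+0.03j), (1.29-0.03j)]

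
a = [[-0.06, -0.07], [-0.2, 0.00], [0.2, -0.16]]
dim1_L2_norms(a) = [0.09, 0.2, 0.26]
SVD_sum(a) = [[-0.03,0.01], [-0.17,0.07], [0.23,-0.1]] + [[-0.03, -0.08], [-0.03, -0.07], [-0.03, -0.06]]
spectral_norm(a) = 0.31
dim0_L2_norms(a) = [0.29, 0.17]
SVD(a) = [[-0.09, -0.64], [-0.60, -0.58], [0.8, -0.50]] @ diag([0.30901685466514395, 0.13641328209841352]) @ [[0.92, -0.39], [0.39, 0.92]]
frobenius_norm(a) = 0.34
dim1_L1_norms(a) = [0.13, 0.2, 0.36]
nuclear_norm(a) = 0.45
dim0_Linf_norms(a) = [0.2, 0.16]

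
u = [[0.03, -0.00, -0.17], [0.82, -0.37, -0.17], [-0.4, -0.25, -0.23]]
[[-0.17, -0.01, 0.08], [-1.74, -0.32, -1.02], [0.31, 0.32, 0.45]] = u @ [[-1.64, -0.56, -1.11], [0.75, -0.37, 0.62], [0.69, -0.02, -0.68]]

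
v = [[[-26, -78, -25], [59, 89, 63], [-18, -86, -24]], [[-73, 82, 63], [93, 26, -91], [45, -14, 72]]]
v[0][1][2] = 63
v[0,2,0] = -18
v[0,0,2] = -25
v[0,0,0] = -26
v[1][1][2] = -91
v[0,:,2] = [-25, 63, -24]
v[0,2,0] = -18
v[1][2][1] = -14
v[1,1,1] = 26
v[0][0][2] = -25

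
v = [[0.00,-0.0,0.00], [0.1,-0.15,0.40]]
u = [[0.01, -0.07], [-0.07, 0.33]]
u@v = [[-0.01,0.01,-0.03], [0.03,-0.05,0.13]]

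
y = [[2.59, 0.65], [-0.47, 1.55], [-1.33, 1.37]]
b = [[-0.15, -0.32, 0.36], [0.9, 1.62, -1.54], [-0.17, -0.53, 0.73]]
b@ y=[[-0.72, -0.1], [3.62, 0.99], [-1.16, 0.07]]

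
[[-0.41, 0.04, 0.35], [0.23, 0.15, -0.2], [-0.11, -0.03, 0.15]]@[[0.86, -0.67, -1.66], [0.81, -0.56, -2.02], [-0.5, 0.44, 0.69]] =[[-0.50, 0.41, 0.84], [0.42, -0.33, -0.82], [-0.19, 0.16, 0.35]]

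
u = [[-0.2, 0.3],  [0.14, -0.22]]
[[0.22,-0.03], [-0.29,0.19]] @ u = [[-0.05,0.07],[0.08,-0.13]]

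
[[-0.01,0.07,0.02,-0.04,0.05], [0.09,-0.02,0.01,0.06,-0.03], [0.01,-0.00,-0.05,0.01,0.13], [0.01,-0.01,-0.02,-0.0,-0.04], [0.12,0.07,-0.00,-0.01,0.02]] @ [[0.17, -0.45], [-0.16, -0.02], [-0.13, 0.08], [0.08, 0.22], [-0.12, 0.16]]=[[-0.02, 0.0], [0.03, -0.03], [-0.01, 0.01], [0.01, -0.01], [0.01, -0.05]]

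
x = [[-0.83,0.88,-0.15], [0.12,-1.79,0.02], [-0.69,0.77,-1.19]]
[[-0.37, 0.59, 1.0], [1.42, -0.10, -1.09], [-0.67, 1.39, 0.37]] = x @ [[-0.48, -0.55, -0.68],  [-0.82, 0.01, 0.57],  [0.31, -0.84, 0.45]]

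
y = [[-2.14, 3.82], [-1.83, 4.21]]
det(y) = -2.02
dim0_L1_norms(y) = [3.97, 8.03]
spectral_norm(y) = 6.34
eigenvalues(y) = [-0.72, 2.79]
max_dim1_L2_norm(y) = 4.59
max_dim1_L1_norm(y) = 6.04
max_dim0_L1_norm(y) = 8.03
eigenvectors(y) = [[-0.94, -0.61], [-0.35, -0.79]]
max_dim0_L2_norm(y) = 5.68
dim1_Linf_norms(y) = [3.82, 4.21]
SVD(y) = [[-0.69, -0.72], [-0.72, 0.69]] @ diag([6.335887887356243, 0.3186293753758921]) @ [[0.44, -0.9], [0.90, 0.44]]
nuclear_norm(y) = 6.65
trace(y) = 2.07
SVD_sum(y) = [[-1.93, 3.92], [-2.03, 4.11]] + [[-0.21, -0.1],[0.2, 0.1]]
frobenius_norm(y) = 6.34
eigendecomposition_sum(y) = [[-1.01, 0.79], [-0.38, 0.29]] + [[-1.13, 3.03], [-1.45, 3.92]]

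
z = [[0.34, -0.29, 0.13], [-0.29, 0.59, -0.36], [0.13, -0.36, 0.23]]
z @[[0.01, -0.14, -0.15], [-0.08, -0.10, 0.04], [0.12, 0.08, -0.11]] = [[0.04, -0.01, -0.08],[-0.09, -0.05, 0.11],[0.06, 0.04, -0.06]]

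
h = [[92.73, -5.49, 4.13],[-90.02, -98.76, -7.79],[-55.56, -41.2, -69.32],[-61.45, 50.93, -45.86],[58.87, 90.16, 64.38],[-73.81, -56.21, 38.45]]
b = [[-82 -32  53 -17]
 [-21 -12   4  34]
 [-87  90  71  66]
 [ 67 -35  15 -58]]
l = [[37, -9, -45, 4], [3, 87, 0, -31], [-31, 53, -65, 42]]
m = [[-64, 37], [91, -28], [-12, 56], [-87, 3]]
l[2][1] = 53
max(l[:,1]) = 87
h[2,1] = -41.2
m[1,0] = 91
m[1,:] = [91, -28]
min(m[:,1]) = -28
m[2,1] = 56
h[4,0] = 58.87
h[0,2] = 4.13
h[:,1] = [-5.49, -98.76, -41.2, 50.93, 90.16, -56.21]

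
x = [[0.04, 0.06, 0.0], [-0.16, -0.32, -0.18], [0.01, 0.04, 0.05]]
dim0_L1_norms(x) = [0.21, 0.42, 0.23]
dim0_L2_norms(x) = [0.17, 0.33, 0.19]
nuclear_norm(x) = 0.45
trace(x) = -0.23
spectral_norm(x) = 0.41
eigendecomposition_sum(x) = [[0.03, 0.06, 0.04],[-0.16, -0.32, -0.18],[0.02, 0.04, 0.02]] + [[-0.00, -0.0, -0.0],[0.0, 0.00, 0.0],[-0.0, -0.00, -0.00]] + [[0.01, -0.00, -0.03],[-0.00, 0.0, 0.00],[-0.01, 0.00, 0.03]]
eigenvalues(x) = [-0.27, -0.0, 0.04]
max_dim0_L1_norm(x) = 0.42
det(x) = 0.00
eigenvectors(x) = [[0.19, -0.79, -0.76], [-0.97, 0.55, 0.01], [0.12, -0.27, 0.65]]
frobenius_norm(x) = 0.41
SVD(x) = [[-0.16, -0.76, 0.63], [0.98, -0.03, 0.21], [-0.14, 0.65, 0.75]] @ diag([0.4097572921150151, 0.04356266947209598, 0.001120440553987153]) @ [[-0.4,-0.80,-0.45],  [-0.45,-0.25,0.86],  [-0.80,0.54,-0.26]]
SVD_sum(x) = [[0.03, 0.05, 0.03],[-0.16, -0.32, -0.18],[0.02, 0.05, 0.03]] + [[0.01, 0.01, -0.03], [0.0, 0.00, -0.00], [-0.01, -0.01, 0.02]] + [[-0.00,0.00,-0.00],[-0.0,0.00,-0.0],[-0.00,0.00,-0.00]]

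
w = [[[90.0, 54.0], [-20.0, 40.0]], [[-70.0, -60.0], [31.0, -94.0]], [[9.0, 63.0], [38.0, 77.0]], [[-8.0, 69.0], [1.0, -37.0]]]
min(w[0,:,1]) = 40.0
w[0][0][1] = 54.0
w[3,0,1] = 69.0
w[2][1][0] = 38.0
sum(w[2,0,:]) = 72.0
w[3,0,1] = 69.0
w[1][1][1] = -94.0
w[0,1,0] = -20.0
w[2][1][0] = 38.0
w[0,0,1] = 54.0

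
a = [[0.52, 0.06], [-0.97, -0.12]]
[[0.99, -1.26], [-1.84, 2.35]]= a @ [[1.96, -2.50], [-0.50, 0.65]]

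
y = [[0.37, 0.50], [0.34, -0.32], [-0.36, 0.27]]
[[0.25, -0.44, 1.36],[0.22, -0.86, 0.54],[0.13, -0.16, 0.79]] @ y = [[-0.55, 0.63],  [-0.41, 0.53],  [-0.29, 0.33]]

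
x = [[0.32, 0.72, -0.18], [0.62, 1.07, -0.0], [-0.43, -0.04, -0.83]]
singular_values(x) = [1.49, 0.92, 0.01]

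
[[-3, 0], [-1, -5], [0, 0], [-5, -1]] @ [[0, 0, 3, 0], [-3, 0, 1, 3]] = [[0, 0, -9, 0], [15, 0, -8, -15], [0, 0, 0, 0], [3, 0, -16, -3]]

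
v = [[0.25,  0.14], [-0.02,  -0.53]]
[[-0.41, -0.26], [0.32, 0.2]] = v@[[-1.33, -0.83], [-0.56, -0.35]]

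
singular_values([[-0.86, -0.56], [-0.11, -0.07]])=[1.03, 0.0]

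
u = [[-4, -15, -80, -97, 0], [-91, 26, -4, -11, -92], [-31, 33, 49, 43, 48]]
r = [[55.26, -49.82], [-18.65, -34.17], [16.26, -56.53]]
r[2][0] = 16.26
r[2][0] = 16.26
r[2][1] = -56.53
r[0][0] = 55.26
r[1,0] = -18.65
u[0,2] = -80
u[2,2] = 49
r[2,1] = -56.53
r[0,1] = -49.82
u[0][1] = -15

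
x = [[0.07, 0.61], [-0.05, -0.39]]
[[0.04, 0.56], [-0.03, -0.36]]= x @[[0.88, -0.04], [-0.04, 0.92]]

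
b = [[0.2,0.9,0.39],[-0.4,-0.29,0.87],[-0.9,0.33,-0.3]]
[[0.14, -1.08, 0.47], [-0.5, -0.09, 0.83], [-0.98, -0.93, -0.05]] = b @[[1.10, 0.65, -0.19], [-0.05, -1.25, 0.17], [-0.08, -0.22, 0.92]]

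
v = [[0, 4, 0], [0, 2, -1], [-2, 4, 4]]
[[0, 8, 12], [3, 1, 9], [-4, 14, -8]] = v @ [[-4, 3, 4], [0, 2, 3], [-3, 3, -3]]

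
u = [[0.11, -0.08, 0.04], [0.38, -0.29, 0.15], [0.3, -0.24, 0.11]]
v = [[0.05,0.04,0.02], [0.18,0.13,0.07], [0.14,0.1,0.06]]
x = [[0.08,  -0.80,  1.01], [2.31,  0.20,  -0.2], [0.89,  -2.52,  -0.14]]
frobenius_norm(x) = 3.77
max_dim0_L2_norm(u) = 0.5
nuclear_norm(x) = 6.08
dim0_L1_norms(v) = [0.37, 0.27, 0.15]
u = v @ x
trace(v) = 0.24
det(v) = -0.00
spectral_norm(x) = 2.91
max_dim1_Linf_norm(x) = 2.52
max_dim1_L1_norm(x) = 3.55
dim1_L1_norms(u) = [0.23, 0.82, 0.65]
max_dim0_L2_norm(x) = 2.65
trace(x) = 0.14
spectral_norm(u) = 0.66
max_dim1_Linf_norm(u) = 0.38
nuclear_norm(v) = 0.31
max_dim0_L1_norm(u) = 0.79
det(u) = 0.00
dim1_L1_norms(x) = [1.89, 2.71, 3.55]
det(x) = -6.22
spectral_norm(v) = 0.30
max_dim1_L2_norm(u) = 0.5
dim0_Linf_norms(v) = [0.18, 0.13, 0.07]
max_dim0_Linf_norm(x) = 2.52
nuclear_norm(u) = 0.67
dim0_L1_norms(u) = [0.79, 0.61, 0.3]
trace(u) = -0.07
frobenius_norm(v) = 0.30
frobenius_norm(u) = 0.66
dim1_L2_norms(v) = [0.07, 0.23, 0.18]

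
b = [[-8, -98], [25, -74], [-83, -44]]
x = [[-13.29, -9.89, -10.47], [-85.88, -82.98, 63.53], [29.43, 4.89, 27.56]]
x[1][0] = -85.88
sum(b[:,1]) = -216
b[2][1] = -44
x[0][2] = -10.47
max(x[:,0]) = 29.43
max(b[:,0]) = 25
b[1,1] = -74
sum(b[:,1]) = -216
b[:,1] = [-98, -74, -44]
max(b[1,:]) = 25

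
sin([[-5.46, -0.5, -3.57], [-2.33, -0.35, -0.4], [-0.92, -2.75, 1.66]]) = [[-0.1, 0.18, -0.89], [-0.44, 0.84, 0.08], [-0.05, -1.08, 1.70]]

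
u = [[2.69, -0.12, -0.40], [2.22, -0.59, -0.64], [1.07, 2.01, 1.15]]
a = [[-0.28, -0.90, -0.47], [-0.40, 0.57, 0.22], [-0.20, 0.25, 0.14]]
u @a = [[-0.63, -2.59, -1.35], [-0.26, -2.49, -1.26], [-1.33, 0.47, 0.10]]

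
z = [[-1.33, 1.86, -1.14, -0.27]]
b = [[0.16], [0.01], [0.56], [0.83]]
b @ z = [[-0.21, 0.3, -0.18, -0.04], [-0.01, 0.02, -0.01, -0.0], [-0.74, 1.04, -0.64, -0.15], [-1.10, 1.54, -0.95, -0.22]]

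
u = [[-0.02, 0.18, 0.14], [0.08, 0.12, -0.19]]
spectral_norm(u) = 0.25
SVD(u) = [[-0.58, 0.81], [0.81, 0.58]] @ diag([0.24823977034210631, 0.2183506730479627]) @ [[0.31, -0.03, -0.95], [0.14, 0.99, 0.02]]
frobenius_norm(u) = 0.33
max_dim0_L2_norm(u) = 0.24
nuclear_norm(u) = 0.47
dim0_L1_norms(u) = [0.1, 0.3, 0.33]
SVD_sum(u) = [[-0.04, 0.0, 0.14], [0.06, -0.01, -0.19]] + [[0.02,0.18,0.0], [0.02,0.13,0.00]]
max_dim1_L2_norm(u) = 0.24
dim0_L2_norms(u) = [0.08, 0.22, 0.24]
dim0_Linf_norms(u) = [0.08, 0.18, 0.19]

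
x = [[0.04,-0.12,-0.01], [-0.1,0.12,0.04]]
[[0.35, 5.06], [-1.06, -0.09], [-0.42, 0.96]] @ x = [[-0.49,  0.57,  0.2],[-0.03,  0.12,  0.01],[-0.11,  0.17,  0.04]]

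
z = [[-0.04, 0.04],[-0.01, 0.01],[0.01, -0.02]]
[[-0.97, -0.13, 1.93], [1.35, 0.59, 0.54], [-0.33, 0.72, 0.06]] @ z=[[0.06, -0.08],  [-0.05, 0.05],  [0.01, -0.01]]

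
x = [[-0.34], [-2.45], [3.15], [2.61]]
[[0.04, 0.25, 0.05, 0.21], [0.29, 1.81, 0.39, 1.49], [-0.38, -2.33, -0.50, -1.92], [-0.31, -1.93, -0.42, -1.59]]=x @[[-0.12, -0.74, -0.16, -0.61]]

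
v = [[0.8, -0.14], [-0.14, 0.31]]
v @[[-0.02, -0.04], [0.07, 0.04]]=[[-0.03,  -0.04], [0.02,  0.02]]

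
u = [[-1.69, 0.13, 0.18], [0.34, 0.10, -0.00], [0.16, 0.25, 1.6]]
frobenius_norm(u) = 2.38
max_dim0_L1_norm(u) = 2.19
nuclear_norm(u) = 3.48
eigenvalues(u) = [-1.72, 0.12, 1.61]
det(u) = -0.33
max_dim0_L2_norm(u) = 1.73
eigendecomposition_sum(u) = [[-1.70, 0.11, 0.09], [0.32, -0.02, -0.02], [0.06, -0.00, -0.00]] + [[0.0,  0.01,  -0.0], [0.02,  0.12,  -0.0], [-0.0,  -0.02,  0.00]] + [[0.01,0.02,0.09], [0.00,0.0,0.02], [0.11,0.27,1.6]]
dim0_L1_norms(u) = [2.19, 0.48, 1.78]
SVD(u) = [[-0.98, 0.08, -0.19],[0.19, -0.05, -0.98],[-0.09, -1.0, 0.03]] @ diag([1.7371604209164755, 1.627222216634991, 0.11628211251435445]) @ [[0.98, -0.08, -0.19],[-0.2, -0.15, -0.97],[-0.05, -0.99, 0.16]]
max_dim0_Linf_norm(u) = 1.69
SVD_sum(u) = [[-1.66, 0.13, 0.32], [0.32, -0.02, -0.06], [-0.16, 0.01, 0.03]] + [[-0.03, -0.02, -0.13], [0.02, 0.01, 0.08], [0.32, 0.24, 1.57]] + [[0.0, 0.02, -0.00], [0.01, 0.11, -0.02], [-0.00, -0.0, 0.0]]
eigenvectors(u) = [[-0.98, 0.05, 0.05], [0.18, 0.98, 0.01], [0.03, -0.17, 1.00]]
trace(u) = 0.01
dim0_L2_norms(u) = [1.73, 0.3, 1.61]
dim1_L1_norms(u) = [2.0, 0.44, 2.01]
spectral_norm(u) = 1.74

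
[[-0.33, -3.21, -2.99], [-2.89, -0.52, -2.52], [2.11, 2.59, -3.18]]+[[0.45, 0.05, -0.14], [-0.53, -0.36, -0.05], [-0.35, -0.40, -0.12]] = [[0.12, -3.16, -3.13],[-3.42, -0.88, -2.57],[1.76, 2.19, -3.3]]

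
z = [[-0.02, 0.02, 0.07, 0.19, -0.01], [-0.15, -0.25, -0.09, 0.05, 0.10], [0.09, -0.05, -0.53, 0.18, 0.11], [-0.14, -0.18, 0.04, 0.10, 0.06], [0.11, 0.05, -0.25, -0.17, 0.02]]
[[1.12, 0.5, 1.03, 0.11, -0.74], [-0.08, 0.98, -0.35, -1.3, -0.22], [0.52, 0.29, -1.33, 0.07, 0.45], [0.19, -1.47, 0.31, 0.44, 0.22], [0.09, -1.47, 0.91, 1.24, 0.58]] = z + [[1.14, 0.48, 0.96, -0.08, -0.73], [0.07, 1.23, -0.26, -1.35, -0.32], [0.43, 0.34, -0.8, -0.11, 0.34], [0.33, -1.29, 0.27, 0.34, 0.16], [-0.02, -1.52, 1.16, 1.41, 0.56]]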